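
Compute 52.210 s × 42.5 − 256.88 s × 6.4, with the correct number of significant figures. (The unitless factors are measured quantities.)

6 × 10² s

52.210 × 42.5 = 2218.925 → 2.22 × 10³ s (3 s.f., last digit at the 10^1 place).
256.88 × 6.4 = 1644.032 → 1.6 × 10³ s (2 s.f., last digit at the 10^2 place).
Difference: 574.893 s; keep the coarser place, 10^2.
Result: 6 × 10² s.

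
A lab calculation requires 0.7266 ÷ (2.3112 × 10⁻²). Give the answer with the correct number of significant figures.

0.7266 ÷ (2.3112 × 10⁻²) = 31.4382139148…
Multiplication/division keeps the fewest significant figures: 0.7266 → 4 s.f., 2.3112 × 10⁻² → 5 s.f.; limit is 4.
Rounded to 4 significant figures: 31.44.

31.44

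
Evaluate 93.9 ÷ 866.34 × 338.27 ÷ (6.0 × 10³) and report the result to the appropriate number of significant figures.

93.9 ÷ 866.34 × 338.27 ÷ (6.0 × 10³) = 0.00611067883279…
Multiplication/division keeps the fewest significant figures: 93.9 → 3 s.f., 866.34 → 5 s.f., 338.27 → 5 s.f., 6.0 × 10³ → 2 s.f.; limit is 2.
Rounded to 2 significant figures: 0.0061.

0.0061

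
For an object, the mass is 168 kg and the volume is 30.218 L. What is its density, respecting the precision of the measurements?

5.56 kg/L

density = 168 kg ÷ 30.218 L = 5.55960023827… kg/L.
168 has 3 significant figures; 30.218 has 5.
Division/multiplication keeps the fewest: 3 significant figures.
Rounded: 5.56 kg/L.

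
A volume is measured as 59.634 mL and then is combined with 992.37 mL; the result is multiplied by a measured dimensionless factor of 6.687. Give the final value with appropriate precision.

7035 mL

59.634 mL + 992.37 mL = 1052.004 mL; the sum is limited to 2 decimal places (6 s.f.).
Carrying full precision, 1052.004 × 6.687 = 7034.750748 mL; 6.687 has 4 s.f., so the result keeps min(6, 4) = 4 s.f.
Rounded to 4 significant figures: 7035 mL.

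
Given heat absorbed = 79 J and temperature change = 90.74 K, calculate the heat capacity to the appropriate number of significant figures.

0.87 J/K

heat capacity = 79 J ÷ 90.74 K = 0.870619351995… J/K.
79 has 2 significant figures; 90.74 has 4.
Division/multiplication keeps the fewest: 2 significant figures.
Rounded: 0.87 J/K.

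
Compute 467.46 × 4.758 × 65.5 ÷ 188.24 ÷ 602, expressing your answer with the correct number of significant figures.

467.46 × 4.758 × 65.5 ÷ 188.24 ÷ 602 = 1.28558793203…
Multiplication/division keeps the fewest significant figures: 467.46 → 5 s.f., 4.758 → 4 s.f., 65.5 → 3 s.f., 188.24 → 5 s.f., 602 → 3 s.f.; limit is 3.
Rounded to 3 significant figures: 1.29.

1.29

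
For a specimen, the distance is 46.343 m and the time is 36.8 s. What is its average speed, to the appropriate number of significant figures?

1.26 m/s

average speed = 46.343 m ÷ 36.8 s = 1.25932065217… m/s.
46.343 has 5 significant figures; 36.8 has 3.
Division/multiplication keeps the fewest: 3 significant figures.
Rounded: 1.26 m/s.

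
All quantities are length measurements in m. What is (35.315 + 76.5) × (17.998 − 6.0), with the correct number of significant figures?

1.34 × 10^3 m²

35.315 + 76.5 = 111.815, limited to 1 d.p. → 4 s.f.; 17.998 − 6.0 = 11.998, limited to 1 d.p. → 3 s.f.
Carrying full precision, 111.815 × 11.998 = 1341.55637; keep min(4, 3) = 3 s.f.
Rounded to 3 significant figures: 1.34 × 10^3 m².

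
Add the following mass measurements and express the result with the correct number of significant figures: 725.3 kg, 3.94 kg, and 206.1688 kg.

725.3 kg + 3.94 kg + 206.1688 kg = 935.4088 kg.
Addition/subtraction keeps the fewest decimal places: 725.3 → 1 decimal place, 3.94 → 2 decimal places, 206.1688 → 4 decimal places; limit is 1.
Rounded to 1 decimal place: 935.4 kg.

935.4 kg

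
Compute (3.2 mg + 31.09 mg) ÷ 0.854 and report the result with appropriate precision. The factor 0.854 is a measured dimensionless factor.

40.2 mg

3.2 mg + 31.09 mg = 34.29 mg; the sum is limited to 1 decimal place (3 s.f.).
Carrying full precision, 34.29 ÷ 0.854 = 40.1522248244… mg; 0.854 has 3 s.f., so the result keeps min(3, 3) = 3 s.f.
Rounded to 3 significant figures: 40.2 mg.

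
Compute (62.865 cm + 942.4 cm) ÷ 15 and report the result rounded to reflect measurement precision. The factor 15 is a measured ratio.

62.865 cm + 942.4 cm = 1005.265 cm; the sum is limited to 1 decimal place (5 s.f.).
Carrying full precision, 1005.265 ÷ 15 = 67.0176666667… cm; 15 has 2 s.f., so the result keeps min(5, 2) = 2 s.f.
Rounded to 2 significant figures: 67 cm.

67 cm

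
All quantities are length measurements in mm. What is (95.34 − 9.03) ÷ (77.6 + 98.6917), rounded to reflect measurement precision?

95.34 − 9.03 = 86.31, limited to 2 d.p. → 4 s.f.; 77.6 + 98.6917 = 176.2917, limited to 1 d.p. → 4 s.f.
Carrying full precision, 86.31 ÷ 176.2917 = 0.489586293626…; keep min(4, 4) = 4 s.f.
Rounded to 4 significant figures: 0.4896.

0.4896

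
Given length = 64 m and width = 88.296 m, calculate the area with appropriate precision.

5.7 × 10^3 m²

area = 64 m × 88.296 m = 5650.944 m².
64 has 2 significant figures; 88.296 has 5.
Division/multiplication keeps the fewest: 2 significant figures.
Rounded: 5.7 × 10^3 m².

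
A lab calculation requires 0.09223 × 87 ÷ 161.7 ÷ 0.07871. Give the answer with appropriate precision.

0.09223 × 87 ÷ 161.7 ÷ 0.07871 = 0.63045127731…
Multiplication/division keeps the fewest significant figures: 0.09223 → 4 s.f., 87 → 2 s.f., 161.7 → 4 s.f., 0.07871 → 4 s.f.; limit is 2.
Rounded to 2 significant figures: 0.63.

0.63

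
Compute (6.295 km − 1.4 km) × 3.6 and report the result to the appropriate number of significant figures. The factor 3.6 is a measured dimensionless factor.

6.295 km − 1.4 km = 4.895 km; the difference is limited to 1 decimal place (2 s.f.).
Carrying full precision, 4.895 × 3.6 = 17.622 km; 3.6 has 2 s.f., so the result keeps min(2, 2) = 2 s.f.
Rounded to 2 significant figures: 18 km.

18 km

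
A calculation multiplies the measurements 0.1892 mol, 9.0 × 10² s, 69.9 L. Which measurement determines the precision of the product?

0.1892 mol → 4 s.f.; 9.0 × 10² s → 2 s.f.; 69.9 L → 3 s.f.
The fewest is 2 significant figures, from 9.0 × 10² s.

9.0 × 10² s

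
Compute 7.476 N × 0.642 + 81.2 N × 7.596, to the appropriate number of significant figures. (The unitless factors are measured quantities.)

7.476 × 0.642 = 4.799592 → 4.80 N (3 s.f., last digit at the 10^-2 place).
81.2 × 7.596 = 616.7952 → 617 N (3 s.f., last digit at the 10^0 place).
Sum: 621.594792 N; keep the coarser place, 10^0.
Result: 622 N.

622 N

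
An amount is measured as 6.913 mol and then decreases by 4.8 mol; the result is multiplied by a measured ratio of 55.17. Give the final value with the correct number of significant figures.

6.913 mol − 4.8 mol = 2.113 mol; the difference is limited to 1 decimal place (2 s.f.).
Carrying full precision, 2.113 × 55.17 = 116.57421 mol; 55.17 has 4 s.f., so the result keeps min(2, 4) = 2 s.f.
Rounded to 2 significant figures: 1.2 × 10² mol.

1.2 × 10² mol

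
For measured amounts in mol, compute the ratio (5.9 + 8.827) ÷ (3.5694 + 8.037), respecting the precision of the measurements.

1.27

5.9 + 8.827 = 14.727, limited to 1 d.p. → 3 s.f.; 3.5694 + 8.037 = 11.6064, limited to 3 d.p. → 5 s.f.
Carrying full precision, 14.727 ÷ 11.6064 = 1.26886889992…; keep min(3, 5) = 3 s.f.
Rounded to 3 significant figures: 1.27.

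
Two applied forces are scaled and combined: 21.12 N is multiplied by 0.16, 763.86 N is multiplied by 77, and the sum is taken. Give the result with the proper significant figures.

5.9 × 10⁴ N

21.12 × 0.16 = 3.3792 → 3.4 N (2 s.f., last digit at the 10^-1 place).
763.86 × 77 = 58817.22 → 5.9 × 10⁴ N (2 s.f., last digit at the 10^3 place).
Sum: 58820.5992 N; keep the coarser place, 10^3.
Result: 5.9 × 10⁴ N.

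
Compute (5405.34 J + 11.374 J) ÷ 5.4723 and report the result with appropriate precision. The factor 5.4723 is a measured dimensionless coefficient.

989.84 J

5405.34 J + 11.374 J = 5416.714 J; the sum is limited to 2 decimal places (6 s.f.).
Carrying full precision, 5416.714 ÷ 5.4723 = 989.842296658… J; 5.4723 has 5 s.f., so the result keeps min(6, 5) = 5 s.f.
Rounded to 5 significant figures: 989.84 J.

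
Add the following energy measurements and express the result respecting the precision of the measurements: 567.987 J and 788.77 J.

1356.76 J

567.987 J + 788.77 J = 1356.757 J.
Addition/subtraction keeps the fewest decimal places: 567.987 → 3 decimal places, 788.77 → 2 decimal places; limit is 2.
Rounded to 2 decimal places: 1356.76 J.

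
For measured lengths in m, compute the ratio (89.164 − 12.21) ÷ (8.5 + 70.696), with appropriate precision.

0.972

89.164 − 12.21 = 76.954, limited to 2 d.p. → 4 s.f.; 8.5 + 70.696 = 79.196, limited to 1 d.p. → 3 s.f.
Carrying full precision, 76.954 ÷ 79.196 = 0.971690489419…; keep min(4, 3) = 3 s.f.
Rounded to 3 significant figures: 0.972.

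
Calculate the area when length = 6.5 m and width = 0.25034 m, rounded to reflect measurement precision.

area = 6.5 m × 0.25034 m = 1.62721 m².
6.5 has 2 significant figures; 0.25034 has 5.
Division/multiplication keeps the fewest: 2 significant figures.
Rounded: 1.6 m².

1.6 m²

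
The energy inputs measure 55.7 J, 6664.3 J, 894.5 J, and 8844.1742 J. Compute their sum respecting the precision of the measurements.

55.7 J + 6664.3 J + 894.5 J + 8844.1742 J = 16458.6742 J.
Addition/subtraction keeps the fewest decimal places: 55.7 → 1 decimal place, 6664.3 → 1 decimal place, 894.5 → 1 decimal place, 8844.1742 → 4 decimal places; limit is 1.
Rounded to 1 decimal place: 16458.7 J.

16458.7 J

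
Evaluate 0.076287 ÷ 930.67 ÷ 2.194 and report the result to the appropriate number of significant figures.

3.736 × 10⁻⁵

0.076287 ÷ 930.67 ÷ 2.194 = 0.0000373609747573…
Multiplication/division keeps the fewest significant figures: 0.076287 → 5 s.f., 930.67 → 5 s.f., 2.194 → 4 s.f.; limit is 4.
Rounded to 4 significant figures: 3.736 × 10⁻⁵.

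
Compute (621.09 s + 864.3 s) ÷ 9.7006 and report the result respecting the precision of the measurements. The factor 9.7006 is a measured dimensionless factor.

153.12 s

621.09 s + 864.3 s = 1485.39 s; the sum is limited to 1 decimal place (5 s.f.).
Carrying full precision, 1485.39 ÷ 9.7006 = 153.123518133… s; 9.7006 has 5 s.f., so the result keeps min(5, 5) = 5 s.f.
Rounded to 5 significant figures: 153.12 s.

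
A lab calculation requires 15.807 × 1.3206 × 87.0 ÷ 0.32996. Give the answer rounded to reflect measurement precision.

15.807 × 1.3206 × 87.0 ÷ 0.32996 = 5504.00353194…
Multiplication/division keeps the fewest significant figures: 15.807 → 5 s.f., 1.3206 → 5 s.f., 87.0 → 3 s.f., 0.32996 → 5 s.f.; limit is 3.
Rounded to 3 significant figures: 5.50 × 10³.

5.50 × 10³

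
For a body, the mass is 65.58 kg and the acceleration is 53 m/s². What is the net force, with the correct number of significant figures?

3.5 × 10³ N

net force = 65.58 kg × 53 m/s² = 3475.74 N.
65.58 has 4 significant figures; 53 has 2.
Division/multiplication keeps the fewest: 2 significant figures.
Rounded: 3.5 × 10³ N.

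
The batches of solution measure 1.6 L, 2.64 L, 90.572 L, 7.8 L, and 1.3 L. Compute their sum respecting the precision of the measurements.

103.9 L

1.6 L + 2.64 L + 90.572 L + 7.8 L + 1.3 L = 103.912 L.
Addition/subtraction keeps the fewest decimal places: 1.6 → 1 decimal place, 2.64 → 2 decimal places, 90.572 → 3 decimal places, 7.8 → 1 decimal place, 1.3 → 1 decimal place; limit is 1.
Rounded to 1 decimal place: 103.9 L.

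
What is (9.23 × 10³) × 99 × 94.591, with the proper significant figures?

(9.23 × 10³) × 99 × 94.591 = 86434418.07
Multiplication/division keeps the fewest significant figures: 9.23 × 10³ → 3 s.f., 99 → 2 s.f., 94.591 → 5 s.f.; limit is 2.
Rounded to 2 significant figures: 8.6 × 10⁷.

8.6 × 10⁷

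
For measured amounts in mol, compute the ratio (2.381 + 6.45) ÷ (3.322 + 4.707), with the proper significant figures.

1.10

2.381 + 6.45 = 8.831, limited to 2 d.p. → 3 s.f.; 3.322 + 4.707 = 8.029, limited to 3 d.p. → 4 s.f.
Carrying full precision, 8.831 ÷ 8.029 = 1.09988790634…; keep min(3, 4) = 3 s.f.
Rounded to 3 significant figures: 1.10.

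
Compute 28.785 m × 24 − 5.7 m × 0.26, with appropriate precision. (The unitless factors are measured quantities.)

28.785 × 24 = 690.84 → 6.9 × 10^2 m (2 s.f., last digit at the 10^1 place).
5.7 × 0.26 = 1.482 → 1.5 m (2 s.f., last digit at the 10^-1 place).
Difference: 689.358 m; keep the coarser place, 10^1.
Result: 6.9 × 10^2 m.

6.9 × 10^2 m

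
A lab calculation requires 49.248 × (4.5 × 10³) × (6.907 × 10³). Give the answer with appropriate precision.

49.248 × (4.5 × 10³) × (6.907 × 10³) = 1.530701712 × 10^9
Multiplication/division keeps the fewest significant figures: 49.248 → 5 s.f., 4.5 × 10³ → 2 s.f., 6.907 × 10³ → 4 s.f.; limit is 2.
Rounded to 2 significant figures: 1.5 × 10⁹.

1.5 × 10⁹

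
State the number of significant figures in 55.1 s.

3

55.1: every digit is nonzero and significant.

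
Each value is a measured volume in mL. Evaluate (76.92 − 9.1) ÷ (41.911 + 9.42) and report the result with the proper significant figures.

1.32

76.92 − 9.1 = 67.82, limited to 1 d.p. → 3 s.f.; 41.911 + 9.42 = 51.331, limited to 2 d.p. → 4 s.f.
Carrying full precision, 67.82 ÷ 51.331 = 1.32122888703…; keep min(3, 4) = 3 s.f.
Rounded to 3 significant figures: 1.32.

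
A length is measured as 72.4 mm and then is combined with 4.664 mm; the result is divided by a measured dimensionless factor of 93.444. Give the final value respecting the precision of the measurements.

72.4 mm + 4.664 mm = 77.064 mm; the sum is limited to 1 decimal place (3 s.f.).
Carrying full precision, 77.064 ÷ 93.444 = 0.824707846411… mm; 93.444 has 5 s.f., so the result keeps min(3, 5) = 3 s.f.
Rounded to 3 significant figures: 0.825 mm.

0.825 mm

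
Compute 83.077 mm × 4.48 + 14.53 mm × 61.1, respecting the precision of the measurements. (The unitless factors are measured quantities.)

83.077 × 4.48 = 372.18496 → 372 mm (3 s.f., last digit at the 10^0 place).
14.53 × 61.1 = 887.783 → 888 mm (3 s.f., last digit at the 10^0 place).
Sum: 1259.96796 mm; keep the coarser place, 10^0.
Result: 1260. mm.

1260. mm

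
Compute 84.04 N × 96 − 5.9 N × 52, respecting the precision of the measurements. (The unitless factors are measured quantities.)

84.04 × 96 = 8067.84 → 8.1 × 10^3 N (2 s.f., last digit at the 10^2 place).
5.9 × 52 = 306.8 → 3.1 × 10^2 N (2 s.f., last digit at the 10^1 place).
Difference: 7761.04 N; keep the coarser place, 10^2.
Result: 7.8 × 10^3 N.

7.8 × 10^3 N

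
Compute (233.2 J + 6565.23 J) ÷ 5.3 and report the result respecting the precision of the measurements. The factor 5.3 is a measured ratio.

233.2 J + 6565.23 J = 6798.43 J; the sum is limited to 1 decimal place (5 s.f.).
Carrying full precision, 6798.43 ÷ 5.3 = 1282.72264151… J; 5.3 has 2 s.f., so the result keeps min(5, 2) = 2 s.f.
Rounded to 2 significant figures: 1.3 × 10³ J.

1.3 × 10³ J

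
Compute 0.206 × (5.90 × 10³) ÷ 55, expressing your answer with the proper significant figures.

0.206 × (5.90 × 10³) ÷ 55 = 22.0981818182…
Multiplication/division keeps the fewest significant figures: 0.206 → 3 s.f., 5.90 × 10³ → 3 s.f., 55 → 2 s.f.; limit is 2.
Rounded to 2 significant figures: 22.

22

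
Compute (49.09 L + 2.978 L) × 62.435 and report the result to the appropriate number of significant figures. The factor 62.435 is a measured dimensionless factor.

49.09 L + 2.978 L = 52.068 L; the sum is limited to 2 decimal places (4 s.f.).
Carrying full precision, 52.068 × 62.435 = 3250.86558 L; 62.435 has 5 s.f., so the result keeps min(4, 5) = 4 s.f.
Rounded to 4 significant figures: 3251 L.

3251 L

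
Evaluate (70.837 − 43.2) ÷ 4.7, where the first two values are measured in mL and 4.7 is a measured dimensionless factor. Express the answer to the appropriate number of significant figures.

70.837 mL − 43.2 mL = 27.637 mL; the difference is limited to 1 decimal place (3 s.f.).
Carrying full precision, 27.637 ÷ 4.7 = 5.88021276596… mL; 4.7 has 2 s.f., so the result keeps min(3, 2) = 2 s.f.
Rounded to 2 significant figures: 5.9 mL.

5.9 mL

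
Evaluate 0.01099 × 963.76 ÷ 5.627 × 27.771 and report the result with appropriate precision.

0.01099 × 963.76 ÷ 5.627 × 27.771 = 52.2734534868…
Multiplication/division keeps the fewest significant figures: 0.01099 → 4 s.f., 963.76 → 5 s.f., 5.627 → 4 s.f., 27.771 → 5 s.f.; limit is 4.
Rounded to 4 significant figures: 52.27.

52.27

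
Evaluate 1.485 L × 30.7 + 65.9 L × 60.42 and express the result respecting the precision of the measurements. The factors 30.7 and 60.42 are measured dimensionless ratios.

4.03 × 10^3 L

1.485 × 30.7 = 45.5895 → 45.6 L (3 s.f., last digit at the 10^-1 place).
65.9 × 60.42 = 3981.678 → 3.98 × 10^3 L (3 s.f., last digit at the 10^1 place).
Sum: 4027.2675 L; keep the coarser place, 10^1.
Result: 4.03 × 10^3 L.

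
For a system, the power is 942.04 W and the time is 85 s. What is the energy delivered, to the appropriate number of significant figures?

8.0 × 10^4 J

energy delivered = 942.04 W × 85 s = 80073.4 J.
942.04 has 5 significant figures; 85 has 2.
Division/multiplication keeps the fewest: 2 significant figures.
Rounded: 8.0 × 10^4 J.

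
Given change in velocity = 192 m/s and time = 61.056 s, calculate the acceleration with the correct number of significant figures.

acceleration = 192 m/s ÷ 61.056 s = 3.14465408805… m/s².
192 has 3 significant figures; 61.056 has 5.
Division/multiplication keeps the fewest: 3 significant figures.
Rounded: 3.14 m/s².

3.14 m/s²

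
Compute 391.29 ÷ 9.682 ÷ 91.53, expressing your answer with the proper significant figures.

391.29 ÷ 9.682 ÷ 91.53 = 0.441540157608…
Multiplication/division keeps the fewest significant figures: 391.29 → 5 s.f., 9.682 → 4 s.f., 91.53 → 4 s.f.; limit is 4.
Rounded to 4 significant figures: 4.415 × 10⁻¹.

4.415 × 10⁻¹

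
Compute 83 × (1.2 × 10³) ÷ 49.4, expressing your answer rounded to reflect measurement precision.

2.0 × 10³

83 × (1.2 × 10³) ÷ 49.4 = 2016.19433198…
Multiplication/division keeps the fewest significant figures: 83 → 2 s.f., 1.2 × 10³ → 2 s.f., 49.4 → 3 s.f.; limit is 2.
Rounded to 2 significant figures: 2.0 × 10³.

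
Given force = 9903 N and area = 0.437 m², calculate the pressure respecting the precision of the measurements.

2.27 × 10⁴ Pa

pressure = 9903 N ÷ 0.437 m² = 22661.3272311… Pa.
9903 has 4 significant figures; 0.437 has 3.
Division/multiplication keeps the fewest: 3 significant figures.
Rounded: 2.27 × 10⁴ Pa.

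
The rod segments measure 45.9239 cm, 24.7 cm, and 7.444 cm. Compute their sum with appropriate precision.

78.1 cm

45.9239 cm + 24.7 cm + 7.444 cm = 78.0679 cm.
Addition/subtraction keeps the fewest decimal places: 45.9239 → 4 decimal places, 24.7 → 1 decimal place, 7.444 → 3 decimal places; limit is 1.
Rounded to 1 decimal place: 78.1 cm.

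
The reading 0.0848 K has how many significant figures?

0.0848: leading zeros are not significant.

3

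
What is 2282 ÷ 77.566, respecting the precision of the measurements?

2282 ÷ 77.566 = 29.4201067478…
Multiplication/division keeps the fewest significant figures: 2282 → 4 s.f., 77.566 → 5 s.f.; limit is 4.
Rounded to 4 significant figures: 29.42.

29.42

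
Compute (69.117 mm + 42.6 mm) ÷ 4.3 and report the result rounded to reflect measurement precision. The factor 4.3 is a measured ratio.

26 mm

69.117 mm + 42.6 mm = 111.717 mm; the sum is limited to 1 decimal place (4 s.f.).
Carrying full precision, 111.717 ÷ 4.3 = 25.9806976744… mm; 4.3 has 2 s.f., so the result keeps min(4, 2) = 2 s.f.
Rounded to 2 significant figures: 26 mm.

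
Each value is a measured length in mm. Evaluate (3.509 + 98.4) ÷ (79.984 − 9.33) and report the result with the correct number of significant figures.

1.442

3.509 + 98.4 = 101.909, limited to 1 d.p. → 4 s.f.; 79.984 − 9.33 = 70.654, limited to 2 d.p. → 4 s.f.
Carrying full precision, 101.909 ÷ 70.654 = 1.44236702805…; keep min(4, 4) = 4 s.f.
Rounded to 4 significant figures: 1.442.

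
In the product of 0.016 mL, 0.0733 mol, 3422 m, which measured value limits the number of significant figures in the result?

0.016 mL

0.016 mL → 2 s.f.; 0.0733 mol → 3 s.f.; 3422 m → 4 s.f.
The fewest is 2 significant figures, from 0.016 mL.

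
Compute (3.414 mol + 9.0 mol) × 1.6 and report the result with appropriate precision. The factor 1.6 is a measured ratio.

3.414 mol + 9.0 mol = 12.414 mol; the sum is limited to 1 decimal place (3 s.f.).
Carrying full precision, 12.414 × 1.6 = 19.8624 mol; 1.6 has 2 s.f., so the result keeps min(3, 2) = 2 s.f.
Rounded to 2 significant figures: 2.0 × 10¹ mol.

2.0 × 10¹ mol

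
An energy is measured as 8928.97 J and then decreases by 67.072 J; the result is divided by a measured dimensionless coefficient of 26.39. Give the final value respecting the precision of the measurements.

8928.97 J − 67.072 J = 8861.898 J; the difference is limited to 2 decimal places (6 s.f.).
Carrying full precision, 8861.898 ÷ 26.39 = 335.805153467… J; 26.39 has 4 s.f., so the result keeps min(6, 4) = 4 s.f.
Rounded to 4 significant figures: 335.8 J.

335.8 J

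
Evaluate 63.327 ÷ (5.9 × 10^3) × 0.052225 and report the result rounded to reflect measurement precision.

63.327 ÷ (5.9 × 10^3) × 0.052225 = 0.000560551283898…
Multiplication/division keeps the fewest significant figures: 63.327 → 5 s.f., 5.9 × 10^3 → 2 s.f., 0.052225 → 5 s.f.; limit is 2.
Rounded to 2 significant figures: 5.6 × 10^-4.

5.6 × 10^-4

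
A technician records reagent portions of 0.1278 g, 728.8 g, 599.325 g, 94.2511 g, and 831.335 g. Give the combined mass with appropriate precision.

0.1278 g + 728.8 g + 599.325 g + 94.2511 g + 831.335 g = 2253.8389 g.
Addition/subtraction keeps the fewest decimal places: 0.1278 → 4 decimal places, 728.8 → 1 decimal place, 599.325 → 3 decimal places, 94.2511 → 4 decimal places, 831.335 → 3 decimal places; limit is 1.
Rounded to 1 decimal place: 2253.8 g.

2253.8 g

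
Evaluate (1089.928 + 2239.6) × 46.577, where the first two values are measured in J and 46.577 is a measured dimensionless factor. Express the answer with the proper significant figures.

1.5508 × 10⁵ J

1089.928 J + 2239.6 J = 3329.528 J; the sum is limited to 1 decimal place (5 s.f.).
Carrying full precision, 3329.528 × 46.577 = 155079.425656 J; 46.577 has 5 s.f., so the result keeps min(5, 5) = 5 s.f.
Rounded to 5 significant figures: 1.5508 × 10⁵ J.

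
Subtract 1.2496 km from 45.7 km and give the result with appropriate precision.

45.7 km − 1.2496 km = 44.4504 km.
Addition/subtraction keeps the fewest decimal places: 45.7 → 1 decimal place, 1.2496 → 4 decimal places; limit is 1.
Rounded to 1 decimal place: 44.5 km.

44.5 km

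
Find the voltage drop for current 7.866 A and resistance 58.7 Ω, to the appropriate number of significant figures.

462 V

voltage drop = 7.866 A × 58.7 Ω = 461.7342 V.
7.866 has 4 significant figures; 58.7 has 3.
Division/multiplication keeps the fewest: 3 significant figures.
Rounded: 462 V.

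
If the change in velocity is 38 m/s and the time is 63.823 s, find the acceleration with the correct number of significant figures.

acceleration = 38 m/s ÷ 63.823 s = 0.595396643843… m/s².
38 has 2 significant figures; 63.823 has 5.
Division/multiplication keeps the fewest: 2 significant figures.
Rounded: 0.60 m/s².

0.60 m/s²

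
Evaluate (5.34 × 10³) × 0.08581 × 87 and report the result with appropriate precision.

(5.34 × 10³) × 0.08581 × 87 = 39865.6098
Multiplication/division keeps the fewest significant figures: 5.34 × 10³ → 3 s.f., 0.08581 → 4 s.f., 87 → 2 s.f.; limit is 2.
Rounded to 2 significant figures: 4.0 × 10⁴.

4.0 × 10⁴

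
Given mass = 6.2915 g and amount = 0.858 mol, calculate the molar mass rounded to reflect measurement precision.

7.33 g/mol

molar mass = 6.2915 g ÷ 0.858 mol = 7.33275058275… g/mol.
6.2915 has 5 significant figures; 0.858 has 3.
Division/multiplication keeps the fewest: 3 significant figures.
Rounded: 7.33 g/mol.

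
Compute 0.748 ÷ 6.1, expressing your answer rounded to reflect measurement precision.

0.748 ÷ 6.1 = 0.12262295082…
Multiplication/division keeps the fewest significant figures: 0.748 → 3 s.f., 6.1 → 2 s.f.; limit is 2.
Rounded to 2 significant figures: 0.12.

0.12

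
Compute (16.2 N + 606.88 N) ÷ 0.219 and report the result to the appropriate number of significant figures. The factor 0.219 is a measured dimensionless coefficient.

16.2 N + 606.88 N = 623.08 N; the sum is limited to 1 decimal place (4 s.f.).
Carrying full precision, 623.08 ÷ 0.219 = 2845.11415525… N; 0.219 has 3 s.f., so the result keeps min(4, 3) = 3 s.f.
Rounded to 3 significant figures: 2.85 × 10^3 N.

2.85 × 10^3 N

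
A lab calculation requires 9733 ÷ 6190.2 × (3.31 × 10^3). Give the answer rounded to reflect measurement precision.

5.20 × 10^3

9733 ÷ 6190.2 × (3.31 × 10^3) = 5204.39242674…
Multiplication/division keeps the fewest significant figures: 9733 → 4 s.f., 6190.2 → 5 s.f., 3.31 × 10^3 → 3 s.f.; limit is 3.
Rounded to 3 significant figures: 5.20 × 10^3.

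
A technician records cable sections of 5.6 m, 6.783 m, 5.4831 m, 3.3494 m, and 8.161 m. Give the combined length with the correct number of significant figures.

29.4 m

5.6 m + 6.783 m + 5.4831 m + 3.3494 m + 8.161 m = 29.3765 m.
Addition/subtraction keeps the fewest decimal places: 5.6 → 1 decimal place, 6.783 → 3 decimal places, 5.4831 → 4 decimal places, 3.3494 → 4 decimal places, 8.161 → 3 decimal places; limit is 1.
Rounded to 1 decimal place: 29.4 m.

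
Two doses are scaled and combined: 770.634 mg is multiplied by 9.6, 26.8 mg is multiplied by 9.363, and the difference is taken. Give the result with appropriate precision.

7.1 × 10^3 mg

770.634 × 9.6 = 7398.0864 → 7.4 × 10^3 mg (2 s.f., last digit at the 10^2 place).
26.8 × 9.363 = 250.9284 → 2.51 × 10^2 mg (3 s.f., last digit at the 10^0 place).
Difference: 7147.158 mg; keep the coarser place, 10^2.
Result: 7.1 × 10^3 mg.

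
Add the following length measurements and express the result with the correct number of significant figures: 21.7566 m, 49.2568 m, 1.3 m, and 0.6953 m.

73.0 m

21.7566 m + 49.2568 m + 1.3 m + 0.6953 m = 73.0087 m.
Addition/subtraction keeps the fewest decimal places: 21.7566 → 4 decimal places, 49.2568 → 4 decimal places, 1.3 → 1 decimal place, 0.6953 → 4 decimal places; limit is 1.
Rounded to 1 decimal place: 73.0 m.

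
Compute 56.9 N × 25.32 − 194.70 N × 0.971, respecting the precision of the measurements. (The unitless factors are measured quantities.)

1.25 × 10^3 N

56.9 × 25.32 = 1440.708 → 1.44 × 10^3 N (3 s.f., last digit at the 10^1 place).
194.70 × 0.971 = 189.0537 → 189 N (3 s.f., last digit at the 10^0 place).
Difference: 1251.6543 N; keep the coarser place, 10^1.
Result: 1.25 × 10^3 N.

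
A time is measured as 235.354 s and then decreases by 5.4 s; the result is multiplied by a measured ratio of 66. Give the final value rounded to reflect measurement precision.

1.5 × 10⁴ s

235.354 s − 5.4 s = 229.954 s; the difference is limited to 1 decimal place (4 s.f.).
Carrying full precision, 229.954 × 66 = 15176.964 s; 66 has 2 s.f., so the result keeps min(4, 2) = 2 s.f.
Rounded to 2 significant figures: 1.5 × 10⁴ s.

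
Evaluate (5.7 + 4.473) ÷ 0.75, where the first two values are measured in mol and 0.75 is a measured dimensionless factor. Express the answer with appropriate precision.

14 mol

5.7 mol + 4.473 mol = 10.173 mol; the sum is limited to 1 decimal place (3 s.f.).
Carrying full precision, 10.173 ÷ 0.75 = 13.564 mol; 0.75 has 2 s.f., so the result keeps min(3, 2) = 2 s.f.
Rounded to 2 significant figures: 14 mol.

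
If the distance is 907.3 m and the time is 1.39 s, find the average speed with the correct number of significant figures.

653 m/s

average speed = 907.3 m ÷ 1.39 s = 652.73381295… m/s.
907.3 has 4 significant figures; 1.39 has 3.
Division/multiplication keeps the fewest: 3 significant figures.
Rounded: 653 m/s.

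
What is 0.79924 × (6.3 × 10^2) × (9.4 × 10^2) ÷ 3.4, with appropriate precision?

0.79924 × (6.3 × 10^2) × (9.4 × 10^2) ÷ 3.4 = 139208.802353…
Multiplication/division keeps the fewest significant figures: 0.79924 → 5 s.f., 6.3 × 10^2 → 2 s.f., 9.4 × 10^2 → 2 s.f., 3.4 → 2 s.f.; limit is 2.
Rounded to 2 significant figures: 1.4 × 10^5.

1.4 × 10^5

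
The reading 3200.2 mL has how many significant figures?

5

3200.2: zeros between nonzero digits are significant.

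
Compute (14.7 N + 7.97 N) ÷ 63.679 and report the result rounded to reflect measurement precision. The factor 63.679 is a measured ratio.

14.7 N + 7.97 N = 22.67 N; the sum is limited to 1 decimal place (3 s.f.).
Carrying full precision, 22.67 ÷ 63.679 = 0.356004334239… N; 63.679 has 5 s.f., so the result keeps min(3, 5) = 3 s.f.
Rounded to 3 significant figures: 3.56 × 10^-1 N.

3.56 × 10^-1 N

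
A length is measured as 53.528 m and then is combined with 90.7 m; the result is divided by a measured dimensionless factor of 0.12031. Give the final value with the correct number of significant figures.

1199 m

53.528 m + 90.7 m = 144.228 m; the sum is limited to 1 decimal place (4 s.f.).
Carrying full precision, 144.228 ÷ 0.12031 = 1198.80309201… m; 0.12031 has 5 s.f., so the result keeps min(4, 5) = 4 s.f.
Rounded to 4 significant figures: 1199 m.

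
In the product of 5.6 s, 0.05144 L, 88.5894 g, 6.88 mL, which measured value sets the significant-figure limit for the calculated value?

5.6 s → 2 s.f.; 0.05144 L → 4 s.f.; 88.5894 g → 6 s.f.; 6.88 mL → 3 s.f.
The fewest is 2 significant figures, from 5.6 s.

5.6 s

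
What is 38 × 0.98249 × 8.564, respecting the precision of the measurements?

3.2 × 10^2

38 × 0.98249 × 8.564 = 319.73368568
Multiplication/division keeps the fewest significant figures: 38 → 2 s.f., 0.98249 → 5 s.f., 8.564 → 4 s.f.; limit is 2.
Rounded to 2 significant figures: 3.2 × 10^2.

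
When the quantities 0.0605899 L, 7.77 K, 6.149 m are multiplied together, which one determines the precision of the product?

0.0605899 L → 6 s.f.; 7.77 K → 3 s.f.; 6.149 m → 4 s.f.
The fewest is 3 significant figures, from 7.77 K.

7.77 K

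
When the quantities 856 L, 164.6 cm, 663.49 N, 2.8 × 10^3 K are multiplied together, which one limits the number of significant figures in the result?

2.8 × 10^3 K

856 L → 3 s.f.; 164.6 cm → 4 s.f.; 663.49 N → 5 s.f.; 2.8 × 10^3 K → 2 s.f.
The fewest is 2 significant figures, from 2.8 × 10^3 K.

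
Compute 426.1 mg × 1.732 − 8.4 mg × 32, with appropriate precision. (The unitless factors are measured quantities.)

426.1 × 1.732 = 738.0052 → 738.0 mg (4 s.f., last digit at the 10^-1 place).
8.4 × 32 = 268.8 → 2.7 × 10^2 mg (2 s.f., last digit at the 10^1 place).
Difference: 469.2052 mg; keep the coarser place, 10^1.
Result: 4.7 × 10^2 mg.

4.7 × 10^2 mg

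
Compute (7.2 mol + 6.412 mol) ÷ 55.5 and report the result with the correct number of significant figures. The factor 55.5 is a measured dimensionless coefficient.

0.245 mol

7.2 mol + 6.412 mol = 13.612 mol; the sum is limited to 1 decimal place (3 s.f.).
Carrying full precision, 13.612 ÷ 55.5 = 0.245261261261… mol; 55.5 has 3 s.f., so the result keeps min(3, 3) = 3 s.f.
Rounded to 3 significant figures: 0.245 mol.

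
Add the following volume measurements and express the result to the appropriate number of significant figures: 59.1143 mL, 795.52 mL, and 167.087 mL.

59.1143 mL + 795.52 mL + 167.087 mL = 1021.7213 mL.
Addition/subtraction keeps the fewest decimal places: 59.1143 → 4 decimal places, 795.52 → 2 decimal places, 167.087 → 3 decimal places; limit is 2.
Rounded to 2 decimal places: 1.02172 × 10^3 mL.

1.02172 × 10^3 mL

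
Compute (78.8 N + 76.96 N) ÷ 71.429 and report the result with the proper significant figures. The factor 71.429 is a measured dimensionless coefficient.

2.181 N

78.8 N + 76.96 N = 155.76 N; the sum is limited to 1 decimal place (4 s.f.).
Carrying full precision, 155.76 ÷ 71.429 = 2.18062691624… N; 71.429 has 5 s.f., so the result keeps min(4, 5) = 4 s.f.
Rounded to 4 significant figures: 2.181 N.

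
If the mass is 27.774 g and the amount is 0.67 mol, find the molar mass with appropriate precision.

molar mass = 27.774 g ÷ 0.67 mol = 41.4537313433… g/mol.
27.774 has 5 significant figures; 0.67 has 2.
Division/multiplication keeps the fewest: 2 significant figures.
Rounded: 41 g/mol.

41 g/mol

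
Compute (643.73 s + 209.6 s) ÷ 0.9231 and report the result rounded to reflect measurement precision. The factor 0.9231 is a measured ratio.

924.4 s

643.73 s + 209.6 s = 853.33 s; the sum is limited to 1 decimal place (4 s.f.).
Carrying full precision, 853.33 ÷ 0.9231 = 924.41772289… s; 0.9231 has 4 s.f., so the result keeps min(4, 4) = 4 s.f.
Rounded to 4 significant figures: 924.4 s.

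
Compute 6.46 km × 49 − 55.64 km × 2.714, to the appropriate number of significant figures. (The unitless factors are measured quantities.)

6.46 × 49 = 316.54 → 3.2 × 10^2 km (2 s.f., last digit at the 10^1 place).
55.64 × 2.714 = 151.00696 → 151.0 km (4 s.f., last digit at the 10^-1 place).
Difference: 165.53304 km; keep the coarser place, 10^1.
Result: 1.7 × 10^2 km.

1.7 × 10^2 km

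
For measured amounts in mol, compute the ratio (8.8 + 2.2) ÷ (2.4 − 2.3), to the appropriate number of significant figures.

8.8 + 2.2 = 11.0, limited to 1 d.p. → 3 s.f.; 2.4 − 2.3 = 0.1, limited to 1 d.p. → 1 s.f.
Carrying full precision, 11.0 ÷ 0.1 = 110; keep min(3, 1) = 1 s.f.
Rounded to 1 significant figure: 1 × 10^2.

1 × 10^2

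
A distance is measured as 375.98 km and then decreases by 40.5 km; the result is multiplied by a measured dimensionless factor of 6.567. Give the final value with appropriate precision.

375.98 km − 40.5 km = 335.48 km; the difference is limited to 1 decimal place (4 s.f.).
Carrying full precision, 335.48 × 6.567 = 2203.09716 km; 6.567 has 4 s.f., so the result keeps min(4, 4) = 4 s.f.
Rounded to 4 significant figures: 2203 km.

2203 km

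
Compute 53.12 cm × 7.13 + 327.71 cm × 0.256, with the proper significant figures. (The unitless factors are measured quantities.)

463 cm

53.12 × 7.13 = 378.7456 → 379 cm (3 s.f., last digit at the 10^0 place).
327.71 × 0.256 = 83.89376 → 83.9 cm (3 s.f., last digit at the 10^-1 place).
Sum: 462.63936 cm; keep the coarser place, 10^0.
Result: 463 cm.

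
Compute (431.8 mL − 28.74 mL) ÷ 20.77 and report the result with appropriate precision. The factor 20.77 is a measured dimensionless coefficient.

431.8 mL − 28.74 mL = 403.06 mL; the difference is limited to 1 decimal place (4 s.f.).
Carrying full precision, 403.06 ÷ 20.77 = 19.4058738565… mL; 20.77 has 4 s.f., so the result keeps min(4, 4) = 4 s.f.
Rounded to 4 significant figures: 19.41 mL.

19.41 mL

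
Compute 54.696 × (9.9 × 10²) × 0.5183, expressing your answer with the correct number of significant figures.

2.8 × 10⁴

54.696 × (9.9 × 10²) × 0.5183 = 28065.447432
Multiplication/division keeps the fewest significant figures: 54.696 → 5 s.f., 9.9 × 10² → 2 s.f., 0.5183 → 4 s.f.; limit is 2.
Rounded to 2 significant figures: 2.8 × 10⁴.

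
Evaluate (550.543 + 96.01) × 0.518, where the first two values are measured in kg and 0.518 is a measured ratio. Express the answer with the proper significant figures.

335 kg

550.543 kg + 96.01 kg = 646.553 kg; the sum is limited to 2 decimal places (5 s.f.).
Carrying full precision, 646.553 × 0.518 = 334.914454 kg; 0.518 has 3 s.f., so the result keeps min(5, 3) = 3 s.f.
Rounded to 3 significant figures: 335 kg.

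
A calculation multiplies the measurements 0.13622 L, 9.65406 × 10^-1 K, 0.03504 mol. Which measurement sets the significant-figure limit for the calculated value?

0.03504 mol

0.13622 L → 5 s.f.; 9.65406 × 10^-1 K → 6 s.f.; 0.03504 mol → 4 s.f.
The fewest is 4 significant figures, from 0.03504 mol.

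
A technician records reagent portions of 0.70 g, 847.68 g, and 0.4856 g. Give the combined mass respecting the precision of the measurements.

848.87 g

0.70 g + 847.68 g + 0.4856 g = 848.8656 g.
Addition/subtraction keeps the fewest decimal places: 0.70 → 2 decimal places, 847.68 → 2 decimal places, 0.4856 → 4 decimal places; limit is 2.
Rounded to 2 decimal places: 848.87 g.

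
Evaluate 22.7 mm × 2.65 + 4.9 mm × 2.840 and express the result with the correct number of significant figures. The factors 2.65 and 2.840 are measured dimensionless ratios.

22.7 × 2.65 = 60.155 → 60.2 mm (3 s.f., last digit at the 10^-1 place).
4.9 × 2.840 = 13.916 → 14 mm (2 s.f., last digit at the 10^0 place).
Sum: 74.071 mm; keep the coarser place, 10^0.
Result: 74 mm.

74 mm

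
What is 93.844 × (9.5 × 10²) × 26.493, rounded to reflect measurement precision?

2.4 × 10⁶

93.844 × (9.5 × 10²) × 26.493 = 2361898.6374
Multiplication/division keeps the fewest significant figures: 93.844 → 5 s.f., 9.5 × 10² → 2 s.f., 26.493 → 5 s.f.; limit is 2.
Rounded to 2 significant figures: 2.4 × 10⁶.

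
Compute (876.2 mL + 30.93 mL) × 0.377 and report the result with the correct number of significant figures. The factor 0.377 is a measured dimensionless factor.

342 mL

876.2 mL + 30.93 mL = 907.13 mL; the sum is limited to 1 decimal place (4 s.f.).
Carrying full precision, 907.13 × 0.377 = 341.98801 mL; 0.377 has 3 s.f., so the result keeps min(4, 3) = 3 s.f.
Rounded to 3 significant figures: 342 mL.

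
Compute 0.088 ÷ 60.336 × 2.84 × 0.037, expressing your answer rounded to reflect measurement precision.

1.5 × 10⁻⁴

0.088 ÷ 60.336 × 2.84 × 0.037 = 0.000153259082471…
Multiplication/division keeps the fewest significant figures: 0.088 → 2 s.f., 60.336 → 5 s.f., 2.84 → 3 s.f., 0.037 → 2 s.f.; limit is 2.
Rounded to 2 significant figures: 1.5 × 10⁻⁴.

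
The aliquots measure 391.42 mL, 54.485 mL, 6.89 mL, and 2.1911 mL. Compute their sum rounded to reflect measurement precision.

454.99 mL

391.42 mL + 54.485 mL + 6.89 mL + 2.1911 mL = 454.9861 mL.
Addition/subtraction keeps the fewest decimal places: 391.42 → 2 decimal places, 54.485 → 3 decimal places, 6.89 → 2 decimal places, 2.1911 → 4 decimal places; limit is 2.
Rounded to 2 decimal places: 454.99 mL.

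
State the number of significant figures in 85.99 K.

85.99: every digit is nonzero and significant.

4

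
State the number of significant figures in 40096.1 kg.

40096.1: zeros between nonzero digits are significant.

6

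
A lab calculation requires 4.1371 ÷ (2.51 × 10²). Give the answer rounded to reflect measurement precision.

1.65 × 10⁻²

4.1371 ÷ (2.51 × 10²) = 0.0164824701195…
Multiplication/division keeps the fewest significant figures: 4.1371 → 5 s.f., 2.51 × 10² → 3 s.f.; limit is 3.
Rounded to 3 significant figures: 1.65 × 10⁻².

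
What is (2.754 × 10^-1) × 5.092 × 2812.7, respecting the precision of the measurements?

3944

(2.754 × 10^-1) × 5.092 × 2812.7 = 3944.35271736
Multiplication/division keeps the fewest significant figures: 2.754 × 10^-1 → 4 s.f., 5.092 → 4 s.f., 2812.7 → 5 s.f.; limit is 4.
Rounded to 4 significant figures: 3944.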